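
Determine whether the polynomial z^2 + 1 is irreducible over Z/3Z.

Write f(z) = z^2 + 1.
Check for roots in Z/3Z: f(0) = 1; f(1) = 2; f(2) = 2.
No roots. A degree-2 polynomial over a field with no linear factor is irreducible.

Yes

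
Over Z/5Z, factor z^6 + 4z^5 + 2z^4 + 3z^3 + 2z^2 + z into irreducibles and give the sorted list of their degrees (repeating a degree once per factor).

1, 1, 2, 2

Write f(z) = z^6 + 4z^5 + 2z^4 + 3z^3 + 2z^2 + z.
Roots in Z/5Z: f(0) = 0 → root; f(1) = 3; f(2) = 3; f(3) = 0 → root; f(4) = 2.
Linear factors from roots: (z), (z + 2).
Complete factorization: f(z) = (z)·(z + 2)·(z^2 + 3z + 4)·(z^2 + 4z + 2).
Factor degrees with multiplicity: 1 + 1 + 2 + 2 = 6.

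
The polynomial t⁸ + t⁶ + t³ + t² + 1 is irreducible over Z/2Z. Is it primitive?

Yes

Write f(t) = t⁸ + t⁶ + t³ + t² + 1.
|GF(2^8)^×| = 2^8 − 1 = 255. Prime factorization: 255 = 3·5·17.
f is primitive ⇔ t has order 255 in GF(2)[t]/(f), i.e. t^(255/q) ≠ 1 for each prime q | 255.
t^(85) mod f = t⁴ + t³ + t².
t^(51) mod f = t⁷ + t⁵.
t^(15) mod f = t⁶ + t⁵ + t⁴ + t³ + t².
None equal 1, so t has full order 255; f is primitive.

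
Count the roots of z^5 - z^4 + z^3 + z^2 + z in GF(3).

3

Write f(z) = z^5 - z^4 + z^3 + z^2 + z.
Evaluate at each of the 3 elements of GF(3):
f(0) = 0 → root; f(1) = 0 → root; f(2) = 0 → root.
Roots: {0, 1, 2}.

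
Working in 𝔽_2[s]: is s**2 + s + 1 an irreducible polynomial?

Yes

Write f(s) = s**2 + s + 1.
Check for roots in 𝔽_2: f(0) = 1; f(1) = 1.
No roots. A degree-2 polynomial over a field with no linear factor is irreducible.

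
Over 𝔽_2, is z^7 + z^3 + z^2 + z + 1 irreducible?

Write m(z) = z^7 + z^3 + z^2 + z + 1.
Check for roots in 𝔽_2: m(0) = 1; m(1) = 1.
No roots, so no linear factors.
Monic irreducibles of degree 2 over GF(2): z^2 + z + 1.
None of them divide m (all give nonzero remainder).
Monic irreducibles of degree 3 over GF(2): z^3 + z + 1, z^3 + z^2 + 1.
None of them divide m (all give nonzero remainder).
No irreducible factor of degree ≤ 3 exists, so m is irreducible over GF(2).

Yes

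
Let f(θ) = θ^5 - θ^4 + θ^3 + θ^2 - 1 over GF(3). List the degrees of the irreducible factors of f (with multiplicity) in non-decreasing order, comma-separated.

Roots in GF(3): f(0) = 2; f(1) = 1; f(2) = 0 → root.
Linear factors from roots: (θ + 1).
Complete factorization: f(θ) = (θ + 1)·(θ^2 + 1)·(θ^2 + θ - 1).
Factor degrees with multiplicity: 1 + 2 + 2 = 5.

1, 2, 2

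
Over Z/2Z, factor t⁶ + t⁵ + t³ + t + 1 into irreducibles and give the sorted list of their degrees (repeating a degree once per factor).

2, 2, 2

Write h(t) = t⁶ + t⁵ + t³ + t + 1.
Roots in Z/2Z: h(0) = 1; h(1) = 1.
Complete factorization: h(t) = (t² + t + 1)^3.
Factor degrees with multiplicity: 2 + 2 + 2 = 6.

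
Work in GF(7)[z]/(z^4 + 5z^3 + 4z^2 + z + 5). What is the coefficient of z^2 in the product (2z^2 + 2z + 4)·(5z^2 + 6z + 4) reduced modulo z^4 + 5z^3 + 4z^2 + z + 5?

0

Multiply in GF(7)[z]: (2z^2 + 2z + 4)·(5z^2 + 6z + 4) = 3z^4 + z^3 + 5z^2 + 4z + 2.
Reduce using z^4 ≡ 2z^3 + 3z^2 + 6z + 2 (mod z^4 + 5z^3 + 4z^2 + z + 5).
Reduced: z + 1.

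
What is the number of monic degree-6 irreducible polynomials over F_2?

Gauss's count: N_{2}(6) = (1/6) Σ_{d|6} μ(6/d)·2^d.
Divisors of 6: 1, 2, 3, 6; μ(6/d) for each: 1, -1, -1, 1.
Σ = 2^1 − 2^2 − 2^3 + 2^6 = 54.
N = 54/6 = 9.

9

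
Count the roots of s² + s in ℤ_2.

2

Write f(s) = s² + s.
Evaluate at each of the 2 elements of ℤ_2:
f(0) = 0 → root; f(1) = 0 → root.
Roots: {0, 1}.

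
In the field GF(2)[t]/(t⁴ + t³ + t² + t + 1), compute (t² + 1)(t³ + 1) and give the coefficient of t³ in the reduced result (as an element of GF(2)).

1

Multiply in GF(2)[t]: (t² + 1)·(t³ + 1) = t⁵ + t³ + t² + 1.
Reduce using t⁴ ≡ t³ + t² + t + 1 (mod t⁴ + t³ + t² + t + 1).
Reduced: t³ + t².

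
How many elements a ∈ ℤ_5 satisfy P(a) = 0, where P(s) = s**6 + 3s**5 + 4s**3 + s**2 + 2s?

2

Evaluate at each of the 5 elements of ℤ_5:
P(0) = 0 → root; P(1) = 1; P(2) = 0 → root; P(3) = 1; P(4) = 3.
Roots: {0, 2}.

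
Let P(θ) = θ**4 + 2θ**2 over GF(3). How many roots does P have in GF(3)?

Evaluate at each of the 3 elements of GF(3):
P(0) = 0 → root; P(1) = 0 → root; P(2) = 0 → root.
Roots: {0, 1, 2}.

3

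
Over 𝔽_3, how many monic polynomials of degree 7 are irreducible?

312

By the necklace-counting formula, N_3(7) = (1/7) Σ_{d|7} μ(7/d)·3^d.
Divisors of 7: 1, 7; μ(7/d) for each: -1, 1.
Σ = − 3^1 + 3^7 = 2184.
N = 2184/7 = 312.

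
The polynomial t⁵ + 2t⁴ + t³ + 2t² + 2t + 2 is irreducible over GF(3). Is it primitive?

Write f(t) = t⁵ + 2t⁴ + t³ + 2t² + 2t + 2.
|GF(3^5)^×| = 3^5 − 1 = 242. Prime factorization: 242 = 2·11^2.
f is primitive ⇔ t has order 242 in GF(3)[t]/(f), i.e. t^(242/q) ≠ 1 for each prime q | 242.
t^(121) mod f = 1
t^(22) mod f = t⁴ + t² + 2t + 2.
Since t^(121) = 1, the order of t divides 121 < 242; not primitive.

No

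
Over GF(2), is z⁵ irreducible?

No

Write m(z) = z⁵.
Check for roots in GF(2): m(0) = 0 → root; m(1) = 1.
m(0) = 0, so (z) divides m(z); m is reducible.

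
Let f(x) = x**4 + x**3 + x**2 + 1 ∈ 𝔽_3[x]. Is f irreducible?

Yes

Check for roots in 𝔽_3: f(0) = 1; f(1) = 1; f(2) = 2.
No roots, so no linear factors.
Monic irreducibles of degree 2 over GF(3): x**2 + 1, x**2 + x - 1, x**2 - x - 1.
None of them divide f (all give nonzero remainder).
No irreducible factor of degree ≤ 2 exists, so f is irreducible over GF(3).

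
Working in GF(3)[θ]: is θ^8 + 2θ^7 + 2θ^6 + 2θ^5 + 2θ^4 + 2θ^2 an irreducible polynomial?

Write P(θ) = θ^8 + 2θ^7 + 2θ^6 + 2θ^5 + 2θ^4 + 2θ^2.
Check for roots in GF(3): P(0) = 0 → root; P(1) = 2; P(2) = 0 → root.
P(0) = 0, so (θ) divides P(θ); P is reducible.

No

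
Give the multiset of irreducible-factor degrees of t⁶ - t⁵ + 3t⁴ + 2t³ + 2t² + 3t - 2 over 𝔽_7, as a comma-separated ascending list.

1, 2, 3

Write f(t) = t⁶ - t⁵ + 3t⁴ + 2t³ + 2t² + 3t - 2.
Linear factors from roots: (t + 1).
Complete factorization: f(t) = (t + 1)·(t² - 3t - 2)·(t³ + t² + 3t + 1).
Factor degrees with multiplicity: 1 + 2 + 3 = 6.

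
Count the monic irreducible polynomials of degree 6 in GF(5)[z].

2580

x^(5^6) − x is the product of all monic irreducibles of degree dividing 6; Möbius inversion gives N = (1/6) Σ μ(6/d)·5^d.
Divisors of 6: 1, 2, 3, 6; μ(6/d) for each: 1, -1, -1, 1.
Σ = 5^1 − 5^2 − 5^3 + 5^6 = 15480.
N = 15480/6 = 2580.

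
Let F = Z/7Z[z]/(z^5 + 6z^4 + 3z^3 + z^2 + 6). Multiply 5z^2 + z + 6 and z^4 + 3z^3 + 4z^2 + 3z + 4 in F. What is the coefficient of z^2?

5

Multiply in Z/7Z[z]: (5z^2 + z + 6)·(z^4 + 3z^3 + 4z^2 + 3z + 4) = 5z^6 + 2z^5 + z^4 + 2z^3 + 5z^2 + z + 3.
Reduce using z^5 ≡ z^4 + 4z^3 + 6z^2 + 1 (mod z^5 + 6z^4 + 3z^3 + z^2 + 6).
Reduced: 4z^3 + 5z^2 + 6z + 3.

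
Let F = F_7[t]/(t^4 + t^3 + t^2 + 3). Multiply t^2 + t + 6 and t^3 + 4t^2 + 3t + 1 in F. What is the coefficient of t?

2

Multiply in F_7[t]: (t^2 + t + 6)·(t^3 + 4t^2 + 3t + 1) = t^5 + 5t^4 + 6t^3 + 5t + 6.
Reduce using t^4 ≡ 6t^3 + 6t^2 + 4 (mod t^4 + t^3 + t^2 + 3).
Reduced: t^3 + 3t^2 + 2t + 1.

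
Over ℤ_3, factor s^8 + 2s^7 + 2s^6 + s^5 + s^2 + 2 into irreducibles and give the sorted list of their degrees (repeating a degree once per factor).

Write h(s) = s^8 + 2s^7 + 2s^6 + s^5 + s^2 + 2.
Roots in ℤ_3: h(0) = 2; h(1) = 0 → root; h(2) = 0 → root.
Linear factors from roots: (s + 2), (s + 1).
Complete factorization: h(s) = (s + 2)·(s + 1)^2·(s^2 + 2s + 2)·(s^3 + 2s^2 + 2s + 2).
Factor degrees with multiplicity: 1 + 1 + 1 + 2 + 3 = 8.

1, 1, 1, 2, 3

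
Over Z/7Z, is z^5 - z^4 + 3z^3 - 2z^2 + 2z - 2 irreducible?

Yes

Write m(z) = z^5 - z^4 + 3z^3 - 2z^2 + 2z - 2.
Check for roots in Z/7Z: m(0) = 5; m(1) = 1; m(2) = 6; m(3) = 5; m(4) = 3; m(5) = 5; m(6) = 3.
No roots, so no linear factors.
Degree-2 irreducible divisors: test the 21 monic irreducibles of degree 2 over GF(7).
None of them divide m (all give nonzero remainder).
No irreducible factor of degree ≤ 2 exists, so m is irreducible over GF(7).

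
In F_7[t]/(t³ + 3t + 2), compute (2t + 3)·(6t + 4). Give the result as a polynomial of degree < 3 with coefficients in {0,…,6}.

5t^2 + 5t + 5

Multiply in F_7[t]: (2t + 3)·(6t + 4) = 5t² + 5t + 5.
Reduced: 5t² + 5t + 5.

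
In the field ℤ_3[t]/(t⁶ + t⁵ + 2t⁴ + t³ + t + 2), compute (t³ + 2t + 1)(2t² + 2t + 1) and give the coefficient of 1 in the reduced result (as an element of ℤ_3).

1

Multiply in ℤ_3[t]: (t³ + 2t + 1)·(2t² + 2t + 1) = 2t⁵ + 2t⁴ + 2t³ + t + 1.
Reduced: 2t⁵ + 2t⁴ + 2t³ + t + 1.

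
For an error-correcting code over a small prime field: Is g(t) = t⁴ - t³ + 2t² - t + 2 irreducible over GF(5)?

Check for roots in GF(5): g(0) = 2; g(1) = 3; g(2) = 1; g(3) = 1; g(4) = 2.
No roots, so no linear factors.
Degree-2 irreducible divisors: test the 10 monic irreducibles of degree 2 over GF(5).
None of them divide g (all give nonzero remainder).
No irreducible factor of degree ≤ 2 exists, so g is irreducible over GF(5).

Yes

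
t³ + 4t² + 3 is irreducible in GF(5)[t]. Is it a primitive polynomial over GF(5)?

Yes

Write f(t) = t³ + 4t² + 3.
|GF(5^3)^×| = 5^3 − 1 = 124. Prime factorization: 124 = 2^2·31.
f is primitive ⇔ t has order 124 in GF(5)[t]/(f), i.e. t^(124/q) ≠ 1 for each prime q | 124.
t^(62) mod f = 4.
t^(4) mod f = t² + 2t + 2.
None equal 1, so t has full order 124; f is primitive.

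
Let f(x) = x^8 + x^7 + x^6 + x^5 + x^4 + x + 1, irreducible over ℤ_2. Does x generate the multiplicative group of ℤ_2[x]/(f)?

|GF(2^8)^×| = 2^8 − 1 = 255. Prime factorization: 255 = 3·5·17.
f is primitive ⇔ x has order 255 in GF(2)[x]/(f), i.e. x^(255/q) ≠ 1 for each prime q | 255.
x^(85) mod f = x^6 + x^5 + x^4.
x^(51) mod f = 1
x^(15) mod f = x^7 + x^4 + x^3 + 1.
Since x^(51) = 1, the order of x divides 51 < 255; not primitive.

No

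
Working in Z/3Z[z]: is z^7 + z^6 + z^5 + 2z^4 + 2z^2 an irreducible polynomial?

No

Write h(z) = z^7 + z^6 + z^5 + 2z^4 + 2z^2.
Check for roots in Z/3Z: h(0) = 0 → root; h(1) = 1; h(2) = 0 → root.
h(0) = 0, so (z) divides h(z); h is reducible.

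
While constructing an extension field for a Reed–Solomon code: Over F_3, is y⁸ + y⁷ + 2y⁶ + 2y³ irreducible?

Write h(y) = y⁸ + y⁷ + 2y⁶ + 2y³.
Check for roots in F_3: h(0) = 0 → root; h(1) = 0 → root; h(2) = 0 → root.
h(0) = 0, so (y) divides h(y); h is reducible.

No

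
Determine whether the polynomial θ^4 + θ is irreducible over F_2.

Write h(θ) = θ^4 + θ.
Check for roots in F_2: h(0) = 0 → root; h(1) = 0 → root.
h(0) = 0, so (θ) divides h(θ); h is reducible.

No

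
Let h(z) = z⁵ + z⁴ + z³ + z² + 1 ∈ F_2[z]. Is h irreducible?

Yes

Check for roots in F_2: h(0) = 1; h(1) = 1.
No roots, so no linear factors.
Monic irreducibles of degree 2 over GF(2): z² + z + 1.
None of them divide h (all give nonzero remainder).
No irreducible factor of degree ≤ 2 exists, so h is irreducible over GF(2).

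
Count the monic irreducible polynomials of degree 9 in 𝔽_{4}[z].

By the necklace-counting formula, N_4(9) = (1/9) Σ_{d|9} μ(9/d)·4^d.
Divisors of 9: 1, 3, 9; μ(9/d) for each: 0, -1, 1.
Σ = − 4^3 + 4^9 = 262080.
N = 262080/9 = 29120.

29120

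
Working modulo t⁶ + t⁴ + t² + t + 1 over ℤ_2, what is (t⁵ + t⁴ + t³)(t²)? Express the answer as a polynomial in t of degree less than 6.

Multiply in ℤ_2[t]: (t⁵ + t⁴ + t³)·(t²) = t⁷ + t⁶ + t⁵.
Reduce using t⁶ ≡ t⁴ + t² + t + 1 (mod t⁶ + t⁴ + t² + t + 1).
Reduced: t⁴ + t³ + 1.

t^4 + t^3 + 1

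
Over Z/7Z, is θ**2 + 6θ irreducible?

No

Write P(θ) = θ**2 + 6θ.
Check for roots in Z/7Z: P(0) = 0 → root; P(1) = 0 → root; P(2) = 2; P(3) = 6; P(4) = 5; P(5) = 6; P(6) = 2.
P(0) = 0, so (θ) divides P(θ); P is reducible.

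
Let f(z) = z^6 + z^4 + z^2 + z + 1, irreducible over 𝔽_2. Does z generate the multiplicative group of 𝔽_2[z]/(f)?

No

|GF(2^6)^×| = 2^6 − 1 = 63. Prime factorization: 63 = 3^2·7.
f is primitive ⇔ z has order 63 in GF(2)[z]/(f), i.e. z^(63/q) ≠ 1 for each prime q | 63.
z^(21) mod f = 1
z^(9) mod f = z^4 + z^2 + z.
Since z^(21) = 1, the order of z divides 21 < 63; not primitive.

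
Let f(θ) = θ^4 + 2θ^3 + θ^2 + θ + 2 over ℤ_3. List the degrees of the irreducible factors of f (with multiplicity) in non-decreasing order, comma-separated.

Roots in ℤ_3: f(0) = 2; f(1) = 1; f(2) = 1.
Complete factorization: f(θ) = (θ^4 + 2θ^3 + θ^2 + θ + 2).
Factor degrees with multiplicity: 4 = 4.

4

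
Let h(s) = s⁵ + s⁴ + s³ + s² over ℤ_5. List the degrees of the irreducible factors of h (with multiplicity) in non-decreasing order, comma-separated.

Roots in ℤ_5: h(0) = 0 → root; h(1) = 4; h(2) = 0 → root; h(3) = 0 → root; h(4) = 0 → root.
Linear factors from roots: (s), (s + 3), (s + 2), (s + 1).
Complete factorization: h(s) = (s + 1)·(s + 2)·(s + 3)·(s)^2.
Factor degrees with multiplicity: 1 + 1 + 1 + 1 + 1 = 5.

1, 1, 1, 1, 1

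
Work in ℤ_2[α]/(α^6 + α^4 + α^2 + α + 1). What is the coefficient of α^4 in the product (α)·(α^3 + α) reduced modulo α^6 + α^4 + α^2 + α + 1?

Multiply in ℤ_2[α]: (α)·(α^3 + α) = α^4 + α^2.
Reduced: α^4 + α^2.

1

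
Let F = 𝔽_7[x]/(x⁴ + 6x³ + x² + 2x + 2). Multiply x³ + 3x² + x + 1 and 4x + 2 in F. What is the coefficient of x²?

Multiply in 𝔽_7[x]: (x³ + 3x² + x + 1)·(4x + 2) = 4x⁴ + 3x² + 6x + 2.
Reduce using x⁴ ≡ x³ + 6x² + 5x + 5 (mod x⁴ + 6x³ + x² + 2x + 2).
Reduced: 4x³ + 6x² + 5x + 1.

6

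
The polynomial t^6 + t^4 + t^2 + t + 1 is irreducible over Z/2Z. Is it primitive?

No

Write f(t) = t^6 + t^4 + t^2 + t + 1.
|GF(2^6)^×| = 2^6 − 1 = 63. Prime factorization: 63 = 3^2·7.
f is primitive ⇔ t has order 63 in GF(2)[t]/(f), i.e. t^(63/q) ≠ 1 for each prime q | 63.
t^(21) mod f = 1
t^(9) mod f = t^4 + t^2 + t.
Since t^(21) = 1, the order of t divides 21 < 63; not primitive.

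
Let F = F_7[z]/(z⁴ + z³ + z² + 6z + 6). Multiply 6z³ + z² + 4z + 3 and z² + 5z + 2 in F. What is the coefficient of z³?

Multiply in F_7[z]: (6z³ + z² + 4z + 3)·(z² + 5z + 2) = 6z⁵ + 3z⁴ + 4z² + 2z + 6.
Reduce using z⁴ ≡ 6z³ + 6z² + z + 1 (mod z⁴ + z³ + z² + 6z + 6).
Reduced: 4z³ + 6z² + 5z + 3.

4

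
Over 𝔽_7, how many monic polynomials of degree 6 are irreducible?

By the necklace-counting formula, N_7(6) = (1/6) Σ_{d|6} μ(6/d)·7^d.
Divisors of 6: 1, 2, 3, 6; μ(6/d) for each: 1, -1, -1, 1.
Σ = 7^1 − 7^2 − 7^3 + 7^6 = 117264.
N = 117264/6 = 19544.

19544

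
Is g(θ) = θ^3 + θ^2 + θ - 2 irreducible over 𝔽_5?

Check for roots in 𝔽_5: g(0) = 3; g(1) = 1; g(2) = 2; g(3) = 2; g(4) = 2.
No roots. A degree-3 polynomial over a field with no linear factor is irreducible.

Yes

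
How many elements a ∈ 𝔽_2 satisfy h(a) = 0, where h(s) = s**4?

1

Evaluate at each of the 2 elements of 𝔽_2:
h(0) = 0 → root; h(1) = 1.
Roots: {0}.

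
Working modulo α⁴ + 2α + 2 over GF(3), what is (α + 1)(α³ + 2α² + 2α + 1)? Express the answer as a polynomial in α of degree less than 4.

Multiply in GF(3)[α]: (α + 1)·(α³ + 2α² + 2α + 1) = α⁴ + α² + 1.
Reduce using α⁴ ≡ α + 1 (mod α⁴ + 2α + 2).
Reduced: α² + α + 2.

α^2 + α + 2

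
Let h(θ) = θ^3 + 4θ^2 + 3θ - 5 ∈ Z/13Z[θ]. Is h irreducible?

Yes

Check each element of Z/13Z for a root: h(0)=8, h(1)=3, h(2)=12, h(3)=2, h(4)=5, h(5)=1, h(6)=9, h(7)=9, h(8)=7, h(9)=9, h(10)=8, h(11)=10, h(12)=8.
No roots. A degree-3 polynomial over a field with no linear factor is irreducible.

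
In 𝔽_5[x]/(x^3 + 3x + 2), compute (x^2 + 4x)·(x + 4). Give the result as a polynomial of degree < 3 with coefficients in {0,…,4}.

3x^2 + 3x + 3

Multiply in 𝔽_5[x]: (x^2 + 4x)·(x + 4) = x^3 + 3x^2 + x.
Reduce using x^3 ≡ 2x + 3 (mod x^3 + 3x + 2).
Reduced: 3x^2 + 3x + 3.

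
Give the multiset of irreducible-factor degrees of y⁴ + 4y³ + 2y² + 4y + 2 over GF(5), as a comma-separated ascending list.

4

Write h(y) = y⁴ + 4y³ + 2y² + 4y + 2.
Roots in GF(5): h(0) = 2; h(1) = 3; h(2) = 1; h(3) = 1; h(4) = 2.
Complete factorization: h(y) = (y⁴ + 4y³ + 2y² + 4y + 2).
Factor degrees with multiplicity: 4 = 4.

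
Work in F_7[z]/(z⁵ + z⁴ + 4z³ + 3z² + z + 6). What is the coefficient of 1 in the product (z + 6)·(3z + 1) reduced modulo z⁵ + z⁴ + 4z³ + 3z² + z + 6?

6

Multiply in F_7[z]: (z + 6)·(3z + 1) = 3z² + 5z + 6.
Reduced: 3z² + 5z + 6.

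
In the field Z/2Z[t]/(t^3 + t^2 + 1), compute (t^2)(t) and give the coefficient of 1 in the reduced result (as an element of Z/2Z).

Multiply in Z/2Z[t]: (t^2)·(t) = t^3.
Reduce using t^3 ≡ t^2 + 1 (mod t^3 + t^2 + 1).
Reduced: t^2 + 1.

1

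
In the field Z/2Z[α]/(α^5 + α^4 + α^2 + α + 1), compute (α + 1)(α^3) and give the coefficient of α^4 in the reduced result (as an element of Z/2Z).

Multiply in Z/2Z[α]: (α + 1)·(α^3) = α^4 + α^3.
Reduced: α^4 + α^3.

1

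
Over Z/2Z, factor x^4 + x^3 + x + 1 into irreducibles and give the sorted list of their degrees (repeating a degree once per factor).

1, 1, 2

Write h(x) = x^4 + x^3 + x + 1.
Roots in Z/2Z: h(0) = 1; h(1) = 0 → root.
Linear factors from roots: (x + 1).
Complete factorization: h(x) = (x + 1)^2·(x^2 + x + 1).
Factor degrees with multiplicity: 1 + 1 + 2 = 4.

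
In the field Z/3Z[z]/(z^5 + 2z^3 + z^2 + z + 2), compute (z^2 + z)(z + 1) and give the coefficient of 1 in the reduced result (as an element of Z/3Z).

0

Multiply in Z/3Z[z]: (z^2 + z)·(z + 1) = z^3 + 2z^2 + z.
Reduced: z^3 + 2z^2 + z.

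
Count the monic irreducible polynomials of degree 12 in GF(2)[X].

335

By the necklace-counting formula, N_2(12) = (1/12) Σ_{d|12} μ(12/d)·2^d.
Divisors of 12: 1, 2, 3, 4, 6, 12; μ(12/d) for each: 0, 1, 0, -1, -1, 1.
Σ = 2^2 − 2^4 − 2^6 + 2^12 = 4020.
N = 4020/12 = 335.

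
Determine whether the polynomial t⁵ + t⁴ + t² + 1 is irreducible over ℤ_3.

Yes

Write g(t) = t⁵ + t⁴ + t² + 1.
Check for roots in ℤ_3: g(0) = 1; g(1) = 1; g(2) = 2.
No roots, so no linear factors.
Monic irreducibles of degree 2 over GF(3): t² + 1, t² + t + 2, t² + 2t + 2.
None of them divide g (all give nonzero remainder).
No irreducible factor of degree ≤ 2 exists, so g is irreducible over GF(3).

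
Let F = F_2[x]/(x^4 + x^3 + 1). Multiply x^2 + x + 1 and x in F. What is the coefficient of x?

1

Multiply in F_2[x]: (x^2 + x + 1)·(x) = x^3 + x^2 + x.
Reduced: x^3 + x^2 + x.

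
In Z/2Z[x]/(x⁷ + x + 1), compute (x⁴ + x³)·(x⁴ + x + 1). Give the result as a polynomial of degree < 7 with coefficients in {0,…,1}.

x^5 + x^3 + x^2 + 1

Multiply in Z/2Z[x]: (x⁴ + x³)·(x⁴ + x + 1) = x⁸ + x⁷ + x⁵ + x³.
Reduce using x⁷ ≡ x + 1 (mod x⁷ + x + 1).
Reduced: x⁵ + x³ + x² + 1.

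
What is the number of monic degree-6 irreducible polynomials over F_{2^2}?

By the necklace-counting formula, N_4(6) = (1/6) Σ_{d|6} μ(6/d)·4^d.
Divisors of 6: 1, 2, 3, 6; μ(6/d) for each: 1, -1, -1, 1.
Σ = 4^1 − 4^2 − 4^3 + 4^6 = 4020.
N = 4020/6 = 670.

670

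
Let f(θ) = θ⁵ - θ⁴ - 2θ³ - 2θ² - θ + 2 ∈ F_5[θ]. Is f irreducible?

Yes

Check for roots in F_5: f(0) = 2; f(1) = 2; f(2) = 2; f(3) = 4; f(4) = 1.
No roots, so no linear factors.
Degree-2 irreducible divisors: test the 10 monic irreducibles of degree 2 over GF(5).
None of them divide f (all give nonzero remainder).
No irreducible factor of degree ≤ 2 exists, so f is irreducible over GF(5).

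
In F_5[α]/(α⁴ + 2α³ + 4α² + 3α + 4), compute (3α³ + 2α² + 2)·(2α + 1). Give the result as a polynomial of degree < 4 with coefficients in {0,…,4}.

Multiply in F_5[α]: (3α³ + 2α² + 2)·(2α + 1) = α⁴ + 2α³ + 2α² + 4α + 2.
Reduce using α⁴ ≡ 3α³ + α² + 2α + 1 (mod α⁴ + 2α³ + 4α² + 3α + 4).
Reduced: 3α² + α + 3.

3α^2 + α + 3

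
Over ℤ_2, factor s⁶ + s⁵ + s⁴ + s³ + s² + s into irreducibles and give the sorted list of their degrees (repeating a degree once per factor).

1, 1, 2, 2

Write f(s) = s⁶ + s⁵ + s⁴ + s³ + s² + s.
Roots in ℤ_2: f(0) = 0 → root; f(1) = 0 → root.
Linear factors from roots: (s), (s + 1).
Complete factorization: f(s) = (s)·(s + 1)·(s² + s + 1)^2.
Factor degrees with multiplicity: 1 + 1 + 2 + 2 = 6.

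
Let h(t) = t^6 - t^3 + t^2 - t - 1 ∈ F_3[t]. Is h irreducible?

No

Check for roots in F_3: h(0) = 2; h(1) = 2; h(2) = 0 → root.
h(2) = 0, so (t − 2) divides h(t); h is reducible.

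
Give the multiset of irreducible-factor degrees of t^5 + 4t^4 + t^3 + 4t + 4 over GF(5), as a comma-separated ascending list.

Write g(t) = t^5 + 4t^4 + t^3 + 4t + 4.
Roots in GF(5): g(0) = 4; g(1) = 4; g(2) = 1; g(3) = 0 → root; g(4) = 2.
Linear factors from roots: (t + 2).
Complete factorization: g(t) = (t + 2)·(t^2 + 3)·(t^2 + 2t + 4).
Factor degrees with multiplicity: 1 + 2 + 2 = 5.

1, 2, 2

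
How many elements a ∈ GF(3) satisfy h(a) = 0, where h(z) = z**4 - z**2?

Evaluate at each of the 3 elements of GF(3):
h(0) = 0 → root; h(1) = 0 → root; h(2) = 0 → root.
Roots: {0, 1, 2}.

3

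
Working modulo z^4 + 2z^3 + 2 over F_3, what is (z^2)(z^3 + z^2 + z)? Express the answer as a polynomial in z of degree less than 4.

Multiply in F_3[z]: (z^2)·(z^3 + z^2 + z) = z^5 + z^4 + z^3.
Reduce using z^4 ≡ z^3 + 1 (mod z^4 + 2z^3 + 2).
Reduced: z + 2.

z + 2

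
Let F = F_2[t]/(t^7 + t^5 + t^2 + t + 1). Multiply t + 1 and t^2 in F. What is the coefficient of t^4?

0

Multiply in F_2[t]: (t + 1)·(t^2) = t^3 + t^2.
Reduced: t^3 + t^2.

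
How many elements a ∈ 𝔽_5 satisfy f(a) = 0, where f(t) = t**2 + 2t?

2

Evaluate at each of the 5 elements of 𝔽_5:
f(0) = 0 → root; f(1) = 3; f(2) = 3; f(3) = 0 → root; f(4) = 4.
Roots: {0, 3}.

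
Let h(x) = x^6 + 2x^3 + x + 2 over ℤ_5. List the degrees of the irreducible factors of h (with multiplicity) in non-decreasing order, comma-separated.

Roots in ℤ_5: h(0) = 2; h(1) = 1; h(2) = 4; h(3) = 3; h(4) = 0 → root.
Linear factors from roots: (x + 1).
Complete factorization: h(x) = (x + 1)·(x^2 + 3)·(x^3 + 4x^2 + 3x + 4).
Factor degrees with multiplicity: 1 + 2 + 3 = 6.

1, 2, 3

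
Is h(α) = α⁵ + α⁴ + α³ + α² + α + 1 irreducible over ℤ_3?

Check for roots in ℤ_3: h(0) = 1; h(1) = 0 → root; h(2) = 0 → root.
h(1) = 0, so (α − 1) divides h(α); h is reducible.

No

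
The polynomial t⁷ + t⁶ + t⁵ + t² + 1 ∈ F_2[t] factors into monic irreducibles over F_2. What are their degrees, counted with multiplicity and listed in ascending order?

7

Write g(t) = t⁷ + t⁶ + t⁵ + t² + 1.
Roots in F_2: g(0) = 1; g(1) = 1.
Complete factorization: g(t) = (t⁷ + t⁶ + t⁵ + t² + 1).
Factor degrees with multiplicity: 7 = 7.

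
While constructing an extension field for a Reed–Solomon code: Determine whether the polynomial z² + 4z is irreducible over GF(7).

No

Write f(z) = z² + 4z.
Check for roots in GF(7): f(0) = 0 → root; f(1) = 5; f(2) = 5; f(3) = 0 → root; f(4) = 4; f(5) = 3; f(6) = 4.
f(0) = 0, so (z) divides f(z); f is reducible.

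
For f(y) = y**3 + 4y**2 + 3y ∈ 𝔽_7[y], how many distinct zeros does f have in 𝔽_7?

Evaluate at each of the 7 elements of 𝔽_7:
f(0) = 0 → root; f(1) = 1; f(2) = 2; f(3) = 2; f(4) = 0 → root; f(5) = 2; f(6) = 0 → root.
Roots: {0, 4, 6}.

3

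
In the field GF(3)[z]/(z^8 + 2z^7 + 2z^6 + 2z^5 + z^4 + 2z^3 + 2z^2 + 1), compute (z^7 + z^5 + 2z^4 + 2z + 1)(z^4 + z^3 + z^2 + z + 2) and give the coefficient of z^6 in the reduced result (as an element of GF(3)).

Multiply in GF(3)[z]: (z^7 + z^5 + 2z^4 + 2z + 1)·(z^4 + z^3 + z^2 + z + 2) = z^11 + z^10 + 2z^9 + z^8 + 2z^7 + z^4 + 2z + 2.
Reduce using z^8 ≡ z^7 + z^6 + z^5 + 2z^4 + z^3 + z^2 + 2 (mod z^8 + 2z^7 + 2z^6 + 2z^5 + z^4 + 2z^3 + 2z^2 + 1).
Reduced: 2z^7 + z^6 + z^5 + 2z^4 + z^3 + z^2 + 2.

1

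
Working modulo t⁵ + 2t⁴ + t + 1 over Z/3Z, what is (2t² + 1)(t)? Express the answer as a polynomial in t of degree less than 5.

2t^3 + t

Multiply in Z/3Z[t]: (2t² + 1)·(t) = 2t³ + t.
Reduced: 2t³ + t.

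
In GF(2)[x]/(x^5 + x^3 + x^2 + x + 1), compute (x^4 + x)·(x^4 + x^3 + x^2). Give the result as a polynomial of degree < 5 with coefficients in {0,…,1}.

x^4 + x + 1

Multiply in GF(2)[x]: (x^4 + x)·(x^4 + x^3 + x^2) = x^8 + x^7 + x^6 + x^5 + x^4 + x^3.
Reduce using x^5 ≡ x^3 + x^2 + x + 1 (mod x^5 + x^3 + x^2 + x + 1).
Reduced: x^4 + x + 1.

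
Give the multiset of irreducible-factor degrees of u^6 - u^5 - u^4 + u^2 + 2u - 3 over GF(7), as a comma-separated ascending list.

Write h(u) = u^6 - u^5 - u^4 + u^2 + 2u - 3.
Linear factors from roots: (u - 2), (u + 2).
Complete factorization: h(u) = (u + 2)·(u - 2)·(u^2 + u + 3)·(u^2 - 2u + 2).
Factor degrees with multiplicity: 1 + 1 + 2 + 2 = 6.

1, 1, 2, 2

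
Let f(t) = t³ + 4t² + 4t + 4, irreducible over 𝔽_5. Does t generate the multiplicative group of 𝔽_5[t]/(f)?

No

|GF(5^3)^×| = 5^3 − 1 = 124. Prime factorization: 124 = 2^2·31.
f is primitive ⇔ t has order 124 in GF(5)[t]/(f), i.e. t^(124/q) ≠ 1 for each prime q | 124.
t^(62) mod f = 1
t^(4) mod f = 2t² + 2t + 1.
Since t^(62) = 1, the order of t divides 62 < 124; not primitive.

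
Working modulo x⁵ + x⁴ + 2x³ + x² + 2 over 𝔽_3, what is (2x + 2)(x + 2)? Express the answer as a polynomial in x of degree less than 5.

2x^2 + 1

Multiply in 𝔽_3[x]: (2x + 2)·(x + 2) = 2x² + 1.
Reduced: 2x² + 1.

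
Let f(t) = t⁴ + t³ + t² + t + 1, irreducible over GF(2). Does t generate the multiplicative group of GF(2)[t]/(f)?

No

|GF(2^4)^×| = 2^4 − 1 = 15. Prime factorization: 15 = 3·5.
f is primitive ⇔ t has order 15 in GF(2)[t]/(f), i.e. t^(15/q) ≠ 1 for each prime q | 15.
t^(5) mod f = 1
t^(3) mod f = t³.
Since t^(5) = 1, the order of t divides 5 < 15; not primitive.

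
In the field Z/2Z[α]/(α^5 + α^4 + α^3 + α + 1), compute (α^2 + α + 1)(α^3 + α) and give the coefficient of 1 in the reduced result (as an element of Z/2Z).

1

Multiply in Z/2Z[α]: (α^2 + α + 1)·(α^3 + α) = α^5 + α^4 + α^2 + α.
Reduce using α^5 ≡ α^4 + α^3 + α + 1 (mod α^5 + α^4 + α^3 + α + 1).
Reduced: α^3 + α^2 + 1.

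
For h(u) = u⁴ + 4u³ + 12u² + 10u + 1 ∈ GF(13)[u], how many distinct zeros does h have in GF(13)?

4

Evaluate at each of the 13 elements of GF(13):
h(0) = 1; h(1) = 2; h(2) = 0 → root; h(3) = 3; h(4) = 4; h(5) = 7; h(6) = 1; h(7) = 12; h(8) = 12; h(9) = 10; h(10) = 0 → root; h(11) = 0 → root; h(12) = 0 → root.
Roots: {2, 10, 11, 12}.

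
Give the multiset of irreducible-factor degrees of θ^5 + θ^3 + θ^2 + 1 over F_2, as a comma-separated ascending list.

1, 1, 1, 2

Write g(θ) = θ^5 + θ^3 + θ^2 + 1.
Roots in F_2: g(0) = 1; g(1) = 0 → root.
Linear factors from roots: (θ + 1).
Complete factorization: g(θ) = (θ + 1)^3·(θ^2 + θ + 1).
Factor degrees with multiplicity: 1 + 1 + 1 + 2 = 5.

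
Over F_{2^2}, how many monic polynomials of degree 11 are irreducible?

381300

Gauss's count: N_{4}(11) = (1/11) Σ_{d|11} μ(11/d)·4^d.
Divisors of 11: 1, 11; μ(11/d) for each: -1, 1.
Σ = − 4^1 + 4^11 = 4194300.
N = 4194300/11 = 381300.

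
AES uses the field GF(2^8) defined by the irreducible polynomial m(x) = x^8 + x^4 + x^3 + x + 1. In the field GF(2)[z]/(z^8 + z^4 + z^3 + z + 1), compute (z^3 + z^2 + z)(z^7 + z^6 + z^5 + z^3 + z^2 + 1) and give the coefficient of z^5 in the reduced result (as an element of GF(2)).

Multiply in GF(2)[z]: (z^3 + z^2 + z)·(z^7 + z^6 + z^5 + z^3 + z^2 + 1) = z^10 + z^8 + z^2 + z.
Reduce using z^8 ≡ z^4 + z^3 + z + 1 (mod z^8 + z^4 + z^3 + z + 1).
Reduced: z^6 + z^5 + z^4 + 1.

1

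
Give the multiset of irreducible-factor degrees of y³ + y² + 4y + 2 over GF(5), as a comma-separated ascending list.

1, 2

Write h(y) = y³ + y² + 4y + 2.
Roots in GF(5): h(0) = 2; h(1) = 3; h(2) = 2; h(3) = 0 → root; h(4) = 3.
Linear factors from roots: (y + 2).
Complete factorization: h(y) = (y + 2)·(y² + 4y + 1).
Factor degrees with multiplicity: 1 + 2 = 3.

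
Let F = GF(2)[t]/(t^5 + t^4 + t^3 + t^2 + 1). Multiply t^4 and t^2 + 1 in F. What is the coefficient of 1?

Multiply in GF(2)[t]: (t^4)·(t^2 + 1) = t^6 + t^4.
Reduce using t^5 ≡ t^4 + t^3 + t^2 + 1 (mod t^5 + t^4 + t^3 + t^2 + 1).
Reduced: t^4 + t^2 + t + 1.

1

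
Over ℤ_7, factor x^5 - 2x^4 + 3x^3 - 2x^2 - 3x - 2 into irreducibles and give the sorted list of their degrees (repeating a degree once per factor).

Write h(x) = x^5 - 2x^4 + 3x^3 - 2x^2 - 3x - 2.
Linear factors from roots: (x - 3), (x + 3), (x + 1).
Complete factorization: h(x) = (x + 1)·(x + 3)·(x - 3)·(x^2 - 3x + 1).
Factor degrees with multiplicity: 1 + 1 + 1 + 2 = 5.

1, 1, 1, 2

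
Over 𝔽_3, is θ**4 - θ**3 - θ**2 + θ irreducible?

Write m(θ) = θ**4 - θ**3 - θ**2 + θ.
Check for roots in 𝔽_3: m(0) = 0 → root; m(1) = 0 → root; m(2) = 0 → root.
m(0) = 0, so (θ) divides m(θ); m is reducible.

No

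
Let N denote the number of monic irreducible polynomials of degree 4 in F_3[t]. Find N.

18

By the necklace-counting formula, N_3(4) = (1/4) Σ_{d|4} μ(4/d)·3^d.
Divisors of 4: 1, 2, 4; μ(4/d) for each: 0, -1, 1.
Σ = − 3^2 + 3^4 = 72.
N = 72/4 = 18.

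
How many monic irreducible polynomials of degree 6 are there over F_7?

19544

x^(7^6) − x is the product of all monic irreducibles of degree dividing 6; Möbius inversion gives N = (1/6) Σ μ(6/d)·7^d.
Divisors of 6: 1, 2, 3, 6; μ(6/d) for each: 1, -1, -1, 1.
Σ = 7^1 − 7^2 − 7^3 + 7^6 = 117264.
N = 117264/6 = 19544.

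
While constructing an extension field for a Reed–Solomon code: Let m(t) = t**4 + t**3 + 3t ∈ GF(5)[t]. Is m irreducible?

Check for roots in GF(5): m(0) = 0 → root; m(1) = 0 → root; m(2) = 0 → root; m(3) = 2; m(4) = 2.
m(0) = 0, so (t) divides m(t); m is reducible.

No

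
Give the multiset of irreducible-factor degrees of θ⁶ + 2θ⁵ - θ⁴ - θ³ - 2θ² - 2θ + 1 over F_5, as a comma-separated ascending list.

Write f(θ) = θ⁶ + 2θ⁵ - θ⁴ - θ³ - 2θ² - 2θ + 1.
Roots in F_5: f(0) = 1; f(1) = 3; f(2) = 3; f(3) = 4; f(4) = 0 → root.
Linear factors from roots: (θ + 1).
Complete factorization: f(θ) = (θ + 1)·(θ² - 2θ - 1)·(θ³ - 2θ² - 1).
Factor degrees with multiplicity: 1 + 2 + 3 = 6.

1, 2, 3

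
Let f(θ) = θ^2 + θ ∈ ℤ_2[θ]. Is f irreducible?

No

Check for roots in ℤ_2: f(0) = 0 → root; f(1) = 0 → root.
f(0) = 0, so (θ) divides f(θ); f is reducible.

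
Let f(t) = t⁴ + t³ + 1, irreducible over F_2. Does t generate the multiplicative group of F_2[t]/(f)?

Yes

|GF(2^4)^×| = 2^4 − 1 = 15. Prime factorization: 15 = 3·5.
f is primitive ⇔ t has order 15 in GF(2)[t]/(f), i.e. t^(15/q) ≠ 1 for each prime q | 15.
t^(5) mod f = t³ + t + 1.
t^(3) mod f = t³.
None equal 1, so t has full order 15; f is primitive.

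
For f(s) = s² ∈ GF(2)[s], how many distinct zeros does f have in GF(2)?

Evaluate at each of the 2 elements of GF(2):
f(0) = 0 → root; f(1) = 1.
Roots: {0}.

1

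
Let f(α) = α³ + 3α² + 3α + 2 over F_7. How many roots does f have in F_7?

3

Evaluate at each of the 7 elements of F_7:
f(0) = 2; f(1) = 2; f(2) = 0 → root; f(3) = 2; f(4) = 0 → root; f(5) = 0 → root; f(6) = 1.
Roots: {2, 4, 5}.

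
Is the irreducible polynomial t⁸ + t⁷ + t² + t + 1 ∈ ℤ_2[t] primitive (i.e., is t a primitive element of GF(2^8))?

Write f(t) = t⁸ + t⁷ + t² + t + 1.
|GF(2^8)^×| = 2^8 − 1 = 255. Prime factorization: 255 = 3·5·17.
f is primitive ⇔ t has order 255 in GF(2)[t]/(f), i.e. t^(255/q) ≠ 1 for each prime q | 255.
t^(85) mod f = t⁷ + t⁵ + t³ + t.
t^(51) mod f = t⁶ + t⁵ + t³ + t².
t^(15) mod f = t⁷ + t⁶ + t⁵ + t⁴ + t².
None equal 1, so t has full order 255; f is primitive.

Yes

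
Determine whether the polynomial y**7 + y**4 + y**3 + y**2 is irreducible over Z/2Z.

Write h(y) = y**7 + y**4 + y**3 + y**2.
Check for roots in Z/2Z: h(0) = 0 → root; h(1) = 0 → root.
h(0) = 0, so (y) divides h(y); h is reducible.

No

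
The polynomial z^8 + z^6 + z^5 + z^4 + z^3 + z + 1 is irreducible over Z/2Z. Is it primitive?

No

Write f(z) = z^8 + z^6 + z^5 + z^4 + z^3 + z + 1.
|GF(2^8)^×| = 2^8 − 1 = 255. Prime factorization: 255 = 3·5·17.
f is primitive ⇔ z has order 255 in GF(2)[z]/(f), i.e. z^(255/q) ≠ 1 for each prime q | 255.
z^(85) mod f = 1
z^(51) mod f = z^6 + z^5 + z^4 + z^3.
z^(15) mod f = z^7 + z^5 + z^4 + z^3 + z^2.
Since z^(85) = 1, the order of z divides 85 < 255; not primitive.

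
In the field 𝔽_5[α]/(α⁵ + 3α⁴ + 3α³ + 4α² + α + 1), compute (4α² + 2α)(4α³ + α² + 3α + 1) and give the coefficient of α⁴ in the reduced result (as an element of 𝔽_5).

4

Multiply in 𝔽_5[α]: (4α² + 2α)·(4α³ + α² + 3α + 1) = α⁵ + 2α⁴ + 4α³ + 2α.
Reduce using α⁵ ≡ 2α⁴ + 2α³ + α² + 4α + 4 (mod α⁵ + 3α⁴ + 3α³ + 4α² + α + 1).
Reduced: 4α⁴ + α³ + α² + α + 4.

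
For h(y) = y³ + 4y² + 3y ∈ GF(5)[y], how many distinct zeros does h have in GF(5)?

3

Evaluate at each of the 5 elements of GF(5):
h(0) = 0 → root; h(1) = 3; h(2) = 0 → root; h(3) = 2; h(4) = 0 → root.
Roots: {0, 2, 4}.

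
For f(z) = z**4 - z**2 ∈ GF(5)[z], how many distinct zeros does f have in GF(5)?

3

Evaluate at each of the 5 elements of GF(5):
f(0) = 0 → root; f(1) = 0 → root; f(2) = 2; f(3) = 2; f(4) = 0 → root.
Roots: {0, 1, 4}.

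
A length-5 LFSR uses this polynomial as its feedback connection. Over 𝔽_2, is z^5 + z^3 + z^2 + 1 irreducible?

No

Write f(z) = z^5 + z^3 + z^2 + 1.
Check for roots in 𝔽_2: f(0) = 1; f(1) = 0 → root.
f(1) = 0, so (z − 1) divides f(z); f is reducible.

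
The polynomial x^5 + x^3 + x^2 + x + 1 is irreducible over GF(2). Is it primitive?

Write f(x) = x^5 + x^3 + x^2 + x + 1.
|GF(2^5)^×| = 2^5 − 1 = 31. Prime factorization: 31 = 31.
f is primitive ⇔ x has order 31 in GF(2)[x]/(f), i.e. x^(31/q) ≠ 1 for each prime q | 31.
x^(1) mod f = x.
None equal 1, so x has full order 31; f is primitive.

Yes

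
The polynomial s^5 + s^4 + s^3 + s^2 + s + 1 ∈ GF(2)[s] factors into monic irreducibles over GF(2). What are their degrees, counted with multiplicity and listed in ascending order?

Write h(s) = s^5 + s^4 + s^3 + s^2 + s + 1.
Roots in GF(2): h(0) = 1; h(1) = 0 → root.
Linear factors from roots: (s + 1).
Complete factorization: h(s) = (s + 1)·(s^2 + s + 1)^2.
Factor degrees with multiplicity: 1 + 2 + 2 = 5.

1, 2, 2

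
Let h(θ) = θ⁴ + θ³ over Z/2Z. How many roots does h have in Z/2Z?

Evaluate at each of the 2 elements of Z/2Z:
h(0) = 0 → root; h(1) = 0 → root.
Roots: {0, 1}.

2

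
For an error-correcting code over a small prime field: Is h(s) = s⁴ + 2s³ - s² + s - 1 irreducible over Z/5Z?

Yes

Check for roots in Z/5Z: h(0) = 4; h(1) = 2; h(2) = 4; h(3) = 3; h(4) = 1.
No roots, so no linear factors.
Degree-2 irreducible divisors: test the 10 monic irreducibles of degree 2 over GF(5).
None of them divide h (all give nonzero remainder).
No irreducible factor of degree ≤ 2 exists, so h is irreducible over GF(5).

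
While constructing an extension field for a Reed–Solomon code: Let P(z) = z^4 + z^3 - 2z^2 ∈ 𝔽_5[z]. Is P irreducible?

Check for roots in 𝔽_5: P(0) = 0 → root; P(1) = 0 → root; P(2) = 1; P(3) = 0 → root; P(4) = 3.
P(0) = 0, so (z) divides P(z); P is reducible.

No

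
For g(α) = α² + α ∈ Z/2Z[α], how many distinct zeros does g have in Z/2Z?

2

Evaluate at each of the 2 elements of Z/2Z:
g(0) = 0 → root; g(1) = 0 → root.
Roots: {0, 1}.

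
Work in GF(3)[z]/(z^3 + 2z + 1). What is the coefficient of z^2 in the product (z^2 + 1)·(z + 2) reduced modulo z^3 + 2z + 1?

2

Multiply in GF(3)[z]: (z^2 + 1)·(z + 2) = z^3 + 2z^2 + z + 2.
Reduce using z^3 ≡ z + 2 (mod z^3 + 2z + 1).
Reduced: 2z^2 + 2z + 1.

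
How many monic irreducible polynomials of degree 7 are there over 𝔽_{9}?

The number of monic irreducibles of degree 7 over GF(9) is (1/7)·Σ_{d∣7} μ(7/d) 9^d.
Divisors of 7: 1, 7; μ(7/d) for each: -1, 1.
Σ = − 9^1 + 9^7 = 4782960.
N = 4782960/7 = 683280.

683280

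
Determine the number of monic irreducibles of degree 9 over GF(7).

4483696

By the necklace-counting formula, N_7(9) = (1/9) Σ_{d|9} μ(9/d)·7^d.
Divisors of 9: 1, 3, 9; μ(9/d) for each: 0, -1, 1.
Σ = − 7^3 + 7^9 = 40353264.
N = 40353264/9 = 4483696.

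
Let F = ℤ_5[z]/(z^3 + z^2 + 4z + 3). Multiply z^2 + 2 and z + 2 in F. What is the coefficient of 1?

Multiply in ℤ_5[z]: (z^2 + 2)·(z + 2) = z^3 + 2z^2 + 2z + 4.
Reduce using z^3 ≡ 4z^2 + z + 2 (mod z^3 + z^2 + 4z + 3).
Reduced: z^2 + 3z + 1.

1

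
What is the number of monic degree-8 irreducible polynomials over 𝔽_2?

By the necklace-counting formula, N_2(8) = (1/8) Σ_{d|8} μ(8/d)·2^d.
Divisors of 8: 1, 2, 4, 8; μ(8/d) for each: 0, 0, -1, 1.
Σ = − 2^4 + 2^8 = 240.
N = 240/8 = 30.

30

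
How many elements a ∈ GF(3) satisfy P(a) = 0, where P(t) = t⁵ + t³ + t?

Evaluate at each of the 3 elements of GF(3):
P(0) = 0 → root; P(1) = 0 → root; P(2) = 0 → root.
Roots: {0, 1, 2}.

3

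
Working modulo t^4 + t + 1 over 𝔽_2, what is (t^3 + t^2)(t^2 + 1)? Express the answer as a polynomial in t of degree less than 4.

t^3 + 1

Multiply in 𝔽_2[t]: (t^3 + t^2)·(t^2 + 1) = t^5 + t^4 + t^3 + t^2.
Reduce using t^4 ≡ t + 1 (mod t^4 + t + 1).
Reduced: t^3 + 1.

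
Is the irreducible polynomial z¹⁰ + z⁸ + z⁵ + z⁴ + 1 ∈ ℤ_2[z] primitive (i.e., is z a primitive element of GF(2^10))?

Write f(z) = z¹⁰ + z⁸ + z⁵ + z⁴ + 1.
|GF(2^10)^×| = 2^10 − 1 = 1023. Prime factorization: 1023 = 3·11·31.
f is primitive ⇔ z has order 1023 in GF(2)[z]/(f), i.e. z^(1023/q) ≠ 1 for each prime q | 1023.
z^(341) mod f = z⁵ + z⁴.
z^(93) mod f = z⁹ + z⁸ + z⁷ + z⁵ + z².
z^(33) mod f = z⁷ + z⁵ + z⁴ + z² + z + 1.
None equal 1, so z has full order 1023; f is primitive.

Yes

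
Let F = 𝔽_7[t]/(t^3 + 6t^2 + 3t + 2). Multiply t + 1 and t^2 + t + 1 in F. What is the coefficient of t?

Multiply in 𝔽_7[t]: (t + 1)·(t^2 + t + 1) = t^3 + 2t^2 + 2t + 1.
Reduce using t^3 ≡ t^2 + 4t + 5 (mod t^3 + 6t^2 + 3t + 2).
Reduced: 3t^2 + 6t + 6.

6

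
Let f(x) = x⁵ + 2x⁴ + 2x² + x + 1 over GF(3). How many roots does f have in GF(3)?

1

Evaluate at each of the 3 elements of GF(3):
f(0) = 1; f(1) = 1; f(2) = 0 → root.
Roots: {2}.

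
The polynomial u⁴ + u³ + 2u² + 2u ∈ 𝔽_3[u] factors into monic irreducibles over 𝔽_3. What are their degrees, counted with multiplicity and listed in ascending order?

1, 1, 1, 1

Write g(u) = u⁴ + u³ + 2u² + 2u.
Roots in 𝔽_3: g(0) = 0 → root; g(1) = 0 → root; g(2) = 0 → root.
Linear factors from roots: (u), (u + 2), (u + 1).
Complete factorization: g(u) = (u)·(u + 2)·(u + 1)^2.
Factor degrees with multiplicity: 1 + 1 + 1 + 1 = 4.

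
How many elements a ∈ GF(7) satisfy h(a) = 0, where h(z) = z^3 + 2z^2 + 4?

Evaluate at each of the 7 elements of GF(7):
h(0) = 4; h(1) = 0 → root; h(2) = 6; h(3) = 0 → root; h(4) = 2; h(5) = 4; h(6) = 5.
Roots: {1, 3}.

2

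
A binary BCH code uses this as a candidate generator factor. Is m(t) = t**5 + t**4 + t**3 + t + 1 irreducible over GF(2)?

Yes

Check for roots in GF(2): m(0) = 1; m(1) = 1.
No roots, so no linear factors.
Monic irreducibles of degree 2 over GF(2): t**2 + t + 1.
None of them divide m (all give nonzero remainder).
No irreducible factor of degree ≤ 2 exists, so m is irreducible over GF(2).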